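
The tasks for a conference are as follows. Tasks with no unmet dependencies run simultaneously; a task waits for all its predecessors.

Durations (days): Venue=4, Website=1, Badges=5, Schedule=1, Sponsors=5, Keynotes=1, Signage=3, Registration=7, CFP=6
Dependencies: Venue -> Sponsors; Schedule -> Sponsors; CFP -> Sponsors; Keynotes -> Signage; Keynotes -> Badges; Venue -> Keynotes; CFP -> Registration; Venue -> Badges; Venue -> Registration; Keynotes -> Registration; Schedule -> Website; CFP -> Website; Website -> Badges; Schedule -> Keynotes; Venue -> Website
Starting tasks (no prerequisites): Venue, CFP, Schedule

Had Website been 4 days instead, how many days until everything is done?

Baseline: CFP→Registration = 6+7 = 13 → 13 days.
The longest path through Website is only 12 days, so Website has float 1.
The binding chain switches to CFP→Website→Badges = 6+4+5 = 15; finish 15 days.

15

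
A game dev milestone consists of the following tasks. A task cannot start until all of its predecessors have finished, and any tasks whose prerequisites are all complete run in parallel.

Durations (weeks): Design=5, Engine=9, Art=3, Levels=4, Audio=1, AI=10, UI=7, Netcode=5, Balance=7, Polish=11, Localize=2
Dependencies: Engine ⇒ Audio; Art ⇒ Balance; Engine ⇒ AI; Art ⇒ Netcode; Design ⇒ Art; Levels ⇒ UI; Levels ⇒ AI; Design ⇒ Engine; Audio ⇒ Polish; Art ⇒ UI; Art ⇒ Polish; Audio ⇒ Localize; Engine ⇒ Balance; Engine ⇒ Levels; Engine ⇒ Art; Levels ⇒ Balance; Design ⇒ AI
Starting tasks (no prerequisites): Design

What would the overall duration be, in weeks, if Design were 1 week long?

Baseline: Design→Engine→Art→Polish = 5+9+3+11 = 28 → 28 weeks.
Design is on the critical path; changing it to 1 makes that path 24 weeks.
The critical path is still Design→Engine→Art→Polish; finish is now 24 weeks.

24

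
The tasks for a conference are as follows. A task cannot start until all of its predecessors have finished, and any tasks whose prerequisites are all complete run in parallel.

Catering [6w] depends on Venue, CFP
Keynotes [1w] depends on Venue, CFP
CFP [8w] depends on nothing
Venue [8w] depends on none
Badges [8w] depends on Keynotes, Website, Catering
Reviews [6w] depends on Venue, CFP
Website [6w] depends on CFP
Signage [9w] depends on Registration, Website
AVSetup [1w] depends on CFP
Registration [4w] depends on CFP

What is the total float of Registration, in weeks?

2

Critical path: CFP→Website→Signage = 8+6+9 = 23, so the finish is 23 weeks.
Registration finishes as early as 12 and must finish by 14.
So Registration can slip 14 − 12 = 2 weeks.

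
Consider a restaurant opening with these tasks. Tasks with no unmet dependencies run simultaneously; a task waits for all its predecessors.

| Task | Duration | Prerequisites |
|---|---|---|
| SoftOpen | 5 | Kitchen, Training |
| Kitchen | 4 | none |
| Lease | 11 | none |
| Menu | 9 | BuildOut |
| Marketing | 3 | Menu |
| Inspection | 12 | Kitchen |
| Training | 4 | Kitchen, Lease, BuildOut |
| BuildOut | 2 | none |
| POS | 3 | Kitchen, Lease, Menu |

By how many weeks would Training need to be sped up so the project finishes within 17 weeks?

Current finish: 20 weeks; target: 17.
Training is on every critical path, so each week cut from Training cuts the finish by one (this holds down to a finish of 17).
Need 20 − 17 = 3 weeks off Training → Training becomes 1 week, finish becomes 17.

3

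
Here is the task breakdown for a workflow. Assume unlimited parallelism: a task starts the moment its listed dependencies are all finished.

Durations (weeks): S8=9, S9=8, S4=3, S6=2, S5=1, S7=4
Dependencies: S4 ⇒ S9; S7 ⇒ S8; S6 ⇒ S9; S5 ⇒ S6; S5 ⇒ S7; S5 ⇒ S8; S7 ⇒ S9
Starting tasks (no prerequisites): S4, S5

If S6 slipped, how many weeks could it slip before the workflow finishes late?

The longest chain is S5→S7→S8 = 1+4+9 = 14; overall finish 14 weeks.
Longest path through S6: 11 weeks (earliest finish 3, latest finish 6).
Slack of S6 = 4 − 1 = 3 weeks.

3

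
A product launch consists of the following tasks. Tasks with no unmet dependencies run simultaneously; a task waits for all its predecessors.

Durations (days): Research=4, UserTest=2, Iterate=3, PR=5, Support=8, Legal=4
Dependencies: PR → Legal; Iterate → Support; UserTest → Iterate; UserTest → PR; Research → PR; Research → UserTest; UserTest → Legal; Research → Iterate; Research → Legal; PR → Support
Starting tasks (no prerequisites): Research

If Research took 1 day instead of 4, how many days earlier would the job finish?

Critical path before the change: Research→UserTest→PR→Support = 4+2+5+8 = 19 giving 19 days.
Since Research is critical, the -3 change carries straight to that chain (now 16 days).
The critical path is still Research→UserTest→PR→Support; finish is now 16 days.
Change in finish: 16 − 19 = -3 days.

3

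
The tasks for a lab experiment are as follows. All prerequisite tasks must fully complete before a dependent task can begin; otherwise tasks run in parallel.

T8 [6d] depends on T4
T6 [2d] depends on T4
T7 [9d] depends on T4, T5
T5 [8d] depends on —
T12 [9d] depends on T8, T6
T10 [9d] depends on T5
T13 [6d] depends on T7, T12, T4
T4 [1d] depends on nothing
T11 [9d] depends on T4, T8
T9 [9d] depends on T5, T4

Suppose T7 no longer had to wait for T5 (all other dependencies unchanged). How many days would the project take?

With the dependency in place, T5→T7→T13 = 8+9+6 = 23 sets the finish at 23 days.
Without T5→T7, T7's earliest start moves from 8 to 1.
The longest chain is now T4→T8→T12→T13 = 1+6+9+6 = 22, so the project takes 22 days.

22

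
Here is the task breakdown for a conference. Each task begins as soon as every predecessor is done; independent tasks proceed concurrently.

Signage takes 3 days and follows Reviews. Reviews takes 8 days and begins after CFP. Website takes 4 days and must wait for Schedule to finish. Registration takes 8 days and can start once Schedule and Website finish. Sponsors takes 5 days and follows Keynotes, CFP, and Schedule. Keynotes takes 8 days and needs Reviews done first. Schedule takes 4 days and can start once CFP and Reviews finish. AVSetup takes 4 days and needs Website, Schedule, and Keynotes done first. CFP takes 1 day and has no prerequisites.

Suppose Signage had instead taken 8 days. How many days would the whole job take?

25

As given, the longest chain is CFP→Reviews→Schedule→Website→Registration = 1+8+4+4+8 = 25, so the finish is 25 days.
Signage has 13 days of float (longest path through it is 12).
The critical path is still CFP→Reviews→Schedule→Website→Registration; finish is now 25 days.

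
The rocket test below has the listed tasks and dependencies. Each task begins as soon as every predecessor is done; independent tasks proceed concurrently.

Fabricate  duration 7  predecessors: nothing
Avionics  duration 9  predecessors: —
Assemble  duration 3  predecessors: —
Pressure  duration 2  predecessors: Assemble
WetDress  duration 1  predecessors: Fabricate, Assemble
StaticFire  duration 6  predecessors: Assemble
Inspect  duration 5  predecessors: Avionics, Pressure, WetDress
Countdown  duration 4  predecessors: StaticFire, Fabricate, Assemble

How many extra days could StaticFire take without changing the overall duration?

The longest chain is Avionics→Inspect = 9+5 = 14; overall finish 14 days.
Longest path through StaticFire: 13 days (earliest finish 9, latest finish 10).
So StaticFire can slip 10 − 9 = 1 day.

1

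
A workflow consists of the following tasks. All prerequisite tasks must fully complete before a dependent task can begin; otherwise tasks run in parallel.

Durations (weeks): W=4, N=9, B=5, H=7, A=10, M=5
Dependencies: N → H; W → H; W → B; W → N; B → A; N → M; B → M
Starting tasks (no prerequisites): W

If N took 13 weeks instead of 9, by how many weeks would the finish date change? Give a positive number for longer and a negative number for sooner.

The binding path is W→N→H = 4+9+7 = 20; finish at 20 weeks.
N lies on that path, so at 13 weeks the path becomes 24 weeks.
That remains the longest chain; total 24 weeks.
Change in finish: 24 − 20 = +4 weeks.

4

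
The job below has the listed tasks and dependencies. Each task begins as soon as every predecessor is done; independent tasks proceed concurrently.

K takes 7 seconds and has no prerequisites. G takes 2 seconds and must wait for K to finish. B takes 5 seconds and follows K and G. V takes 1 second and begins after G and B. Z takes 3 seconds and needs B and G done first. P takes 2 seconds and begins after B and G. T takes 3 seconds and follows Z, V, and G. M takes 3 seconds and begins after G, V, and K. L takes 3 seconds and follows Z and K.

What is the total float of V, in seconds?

2

K→G→B→Z→T = 7+2+5+3+3 = 20 sets the makespan at 20 seconds.
Longest path through V: 18 seconds (earliest finish 15, latest finish 17).
Slack of V = 16 − 14 = 2 seconds.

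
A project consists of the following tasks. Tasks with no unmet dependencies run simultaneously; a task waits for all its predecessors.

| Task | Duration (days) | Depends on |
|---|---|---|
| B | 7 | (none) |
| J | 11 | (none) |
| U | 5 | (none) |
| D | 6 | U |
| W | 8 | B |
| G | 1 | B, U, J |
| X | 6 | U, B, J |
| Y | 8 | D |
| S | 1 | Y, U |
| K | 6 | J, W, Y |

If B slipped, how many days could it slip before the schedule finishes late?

U→D→Y→K = 5+6+8+6 = 25 sets the makespan at 25 days.
Longest path through B: 21 days (earliest finish 7, latest finish 11).
So B can slip 11 − 7 = 4 days.

4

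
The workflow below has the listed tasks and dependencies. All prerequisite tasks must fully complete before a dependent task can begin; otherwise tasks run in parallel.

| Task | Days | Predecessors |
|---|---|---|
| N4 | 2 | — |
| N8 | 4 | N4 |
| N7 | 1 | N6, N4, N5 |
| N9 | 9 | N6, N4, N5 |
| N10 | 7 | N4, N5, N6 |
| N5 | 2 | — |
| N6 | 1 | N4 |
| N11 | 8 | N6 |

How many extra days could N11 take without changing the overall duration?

1

N4→N6→N9 = 2+1+9 = 12 sets the makespan at 12 days.
N11 finishes as early as 11 and must finish by 12.
Slack of N11 = 4 − 3 = 1 day.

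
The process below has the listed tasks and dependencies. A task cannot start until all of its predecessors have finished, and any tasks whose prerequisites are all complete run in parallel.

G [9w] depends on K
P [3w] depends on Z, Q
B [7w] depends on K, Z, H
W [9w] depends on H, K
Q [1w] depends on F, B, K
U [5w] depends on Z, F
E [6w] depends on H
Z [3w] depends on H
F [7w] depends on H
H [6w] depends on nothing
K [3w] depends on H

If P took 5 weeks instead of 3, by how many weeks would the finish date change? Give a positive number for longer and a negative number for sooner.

2

Baseline: H→K→B→Q→P = 6+3+7+1+3 = 20 → 20 weeks.
P is on the critical path; changing it to 5 makes that path 22 weeks.
That remains the longest chain; total 22 weeks.
Change in finish: 22 − 20 = +2 weeks.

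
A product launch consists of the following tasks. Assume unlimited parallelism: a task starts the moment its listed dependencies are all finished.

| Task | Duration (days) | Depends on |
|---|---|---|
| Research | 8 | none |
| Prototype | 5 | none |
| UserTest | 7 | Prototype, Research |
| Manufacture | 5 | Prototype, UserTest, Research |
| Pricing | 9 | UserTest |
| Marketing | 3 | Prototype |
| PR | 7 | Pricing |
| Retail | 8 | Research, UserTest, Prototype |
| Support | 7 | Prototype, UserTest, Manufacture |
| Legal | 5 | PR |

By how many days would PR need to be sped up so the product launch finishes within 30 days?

Current finish: 36 days; target: 30.
PR is on every critical path, so each day cut from PR cuts the finish by one (this holds down to a finish of 30).
Need 36 − 30 = 6 days off PR → PR becomes 1 day, finish becomes 30.

6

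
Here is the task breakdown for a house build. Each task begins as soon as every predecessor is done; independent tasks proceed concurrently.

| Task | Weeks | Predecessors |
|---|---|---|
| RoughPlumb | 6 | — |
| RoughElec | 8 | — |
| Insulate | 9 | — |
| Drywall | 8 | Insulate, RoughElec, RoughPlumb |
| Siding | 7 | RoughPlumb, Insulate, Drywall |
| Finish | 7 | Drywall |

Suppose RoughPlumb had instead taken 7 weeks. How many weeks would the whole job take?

Critical path before the change: Insulate→Drywall→Siding = 9+8+7 = 24 giving 24 weeks.
The longest path through RoughPlumb is only 21 weeks, so RoughPlumb has float 3.
The critical path is still Insulate→Drywall→Siding; finish is now 24 weeks.

24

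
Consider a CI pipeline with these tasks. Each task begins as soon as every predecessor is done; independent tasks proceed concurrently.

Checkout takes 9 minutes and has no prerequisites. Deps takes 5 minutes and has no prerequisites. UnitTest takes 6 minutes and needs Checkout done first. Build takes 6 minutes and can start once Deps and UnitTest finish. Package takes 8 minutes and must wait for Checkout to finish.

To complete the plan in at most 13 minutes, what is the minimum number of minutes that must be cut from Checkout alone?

Current finish: 21 minutes; target: 13.
Checkout is on every critical path, so each minute cut from Checkout cuts the finish by one (this holds down to a finish of 13).
Need 21 − 13 = 8 minutes off Checkout → Checkout becomes 1 minute, finish becomes 13.

8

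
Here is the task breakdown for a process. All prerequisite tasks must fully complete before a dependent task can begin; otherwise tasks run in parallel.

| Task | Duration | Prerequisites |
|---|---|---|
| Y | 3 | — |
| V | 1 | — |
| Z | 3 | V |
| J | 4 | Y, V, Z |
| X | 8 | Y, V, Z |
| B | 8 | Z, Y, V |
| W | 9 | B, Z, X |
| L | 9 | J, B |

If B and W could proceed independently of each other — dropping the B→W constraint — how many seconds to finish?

Original critical path: V→Z→X→W = 1+3+8+9 = 21 ⇒ 21 seconds.
Dropping B→W doesn't change W's earliest start (12); another predecessor still binds.
The longest chain is now V→Z→X→W = 1+3+8+9 = 21, so the job takes 21 seconds.

21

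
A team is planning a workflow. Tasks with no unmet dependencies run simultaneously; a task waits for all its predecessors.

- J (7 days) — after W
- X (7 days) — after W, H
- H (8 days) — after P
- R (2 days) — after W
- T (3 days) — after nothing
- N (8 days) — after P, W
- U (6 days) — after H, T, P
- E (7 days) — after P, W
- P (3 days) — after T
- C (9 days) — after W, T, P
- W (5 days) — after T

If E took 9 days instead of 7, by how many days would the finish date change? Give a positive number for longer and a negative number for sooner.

0

Critical path before the change: T→P→H→X = 3+3+8+7 = 21 giving 21 days.
The longest path through E is only 15 days, so E has float 6.
The critical path is still T→P→H→X; finish is now 21 days.
Change in finish: 21 − 21 = +0 days.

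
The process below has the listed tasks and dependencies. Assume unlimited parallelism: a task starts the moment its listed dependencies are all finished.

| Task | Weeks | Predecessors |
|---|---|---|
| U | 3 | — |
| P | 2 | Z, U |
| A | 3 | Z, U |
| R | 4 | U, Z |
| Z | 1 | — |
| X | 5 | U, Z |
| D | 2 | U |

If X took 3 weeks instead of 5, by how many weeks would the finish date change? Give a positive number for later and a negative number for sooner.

-1

Baseline: U→X = 3+5 = 8 → 8 weeks.
X lies on that path, so at 3 weeks the path becomes 6 weeks.
The binding chain switches to U→R = 3+4 = 7; finish 7 weeks.
Change in finish: 7 − 8 = -1 weeks.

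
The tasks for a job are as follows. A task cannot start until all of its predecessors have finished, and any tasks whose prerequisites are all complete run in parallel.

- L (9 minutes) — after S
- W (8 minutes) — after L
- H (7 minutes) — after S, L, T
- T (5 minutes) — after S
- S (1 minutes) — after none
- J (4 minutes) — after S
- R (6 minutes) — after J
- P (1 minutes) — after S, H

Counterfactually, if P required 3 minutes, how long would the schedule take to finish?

Critical path before the change: S→L→H→P = 1+9+7+1 = 18 giving 18 minutes.
P is on the critical path; changing it to 3 makes that path 20 minutes.
That remains the longest chain; total 20 minutes.

20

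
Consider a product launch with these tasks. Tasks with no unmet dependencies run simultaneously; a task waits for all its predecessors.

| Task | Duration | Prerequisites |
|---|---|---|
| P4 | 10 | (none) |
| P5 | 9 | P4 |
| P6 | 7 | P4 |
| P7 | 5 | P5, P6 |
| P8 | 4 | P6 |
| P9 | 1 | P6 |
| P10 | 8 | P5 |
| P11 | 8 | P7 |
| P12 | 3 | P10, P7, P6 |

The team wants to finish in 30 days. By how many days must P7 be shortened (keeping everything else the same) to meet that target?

Current finish: 32 days; target: 30.
P7 is on every critical path, so each day cut from P7 cuts the finish by one (this holds down to a finish of 30).
Need 32 − 30 = 2 days off P7 → P7 becomes 3 days, finish becomes 30.

2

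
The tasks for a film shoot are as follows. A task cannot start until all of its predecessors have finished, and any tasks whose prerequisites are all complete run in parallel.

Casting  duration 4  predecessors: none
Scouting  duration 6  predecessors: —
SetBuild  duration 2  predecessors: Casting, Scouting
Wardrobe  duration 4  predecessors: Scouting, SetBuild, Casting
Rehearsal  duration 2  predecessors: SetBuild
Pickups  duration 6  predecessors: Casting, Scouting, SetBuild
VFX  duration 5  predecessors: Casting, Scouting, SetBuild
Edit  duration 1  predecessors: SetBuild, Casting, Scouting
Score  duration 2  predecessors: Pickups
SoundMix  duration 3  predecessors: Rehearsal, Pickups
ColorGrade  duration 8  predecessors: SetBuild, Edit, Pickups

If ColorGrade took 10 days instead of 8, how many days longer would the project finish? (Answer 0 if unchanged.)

2

The binding path is Scouting→SetBuild→Pickups→ColorGrade = 6+2+6+8 = 22; finish at 22 days.
ColorGrade is on the critical path; changing it to 10 makes that path 24 days.
The critical path is still Scouting→SetBuild→Pickups→ColorGrade; finish is now 24 days.
Change in finish: 24 − 22 = +2 days.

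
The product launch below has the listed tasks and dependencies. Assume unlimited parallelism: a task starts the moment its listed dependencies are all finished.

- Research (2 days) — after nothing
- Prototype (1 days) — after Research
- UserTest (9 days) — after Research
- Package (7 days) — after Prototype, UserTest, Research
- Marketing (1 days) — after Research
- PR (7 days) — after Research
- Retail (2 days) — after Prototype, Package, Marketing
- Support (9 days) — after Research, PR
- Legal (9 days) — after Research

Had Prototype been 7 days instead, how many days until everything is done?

As given, the longest chain is Research→UserTest→Package→Retail = 2+9+7+2 = 20, so the finish is 20 days.
Prototype has 8 days of float (longest path through it is 12).
No other chain overtakes it, so the finish is 20 days.

20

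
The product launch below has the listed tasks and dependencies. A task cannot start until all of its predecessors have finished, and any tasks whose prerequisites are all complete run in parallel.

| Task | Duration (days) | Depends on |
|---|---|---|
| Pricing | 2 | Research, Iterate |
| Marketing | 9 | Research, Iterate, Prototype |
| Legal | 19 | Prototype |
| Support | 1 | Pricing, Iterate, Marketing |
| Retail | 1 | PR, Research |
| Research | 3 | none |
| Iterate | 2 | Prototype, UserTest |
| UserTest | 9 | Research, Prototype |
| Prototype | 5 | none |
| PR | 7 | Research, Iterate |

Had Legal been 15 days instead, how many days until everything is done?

26

Critical path before the change: Prototype→UserTest→Iterate→Marketing→Support = 5+9+2+9+1 = 26 giving 26 days.
Legal is off the critical path — its longest chain is 24 days, giving 2 of slack.
The critical path is still Prototype→UserTest→Iterate→Marketing→Support; finish is now 26 days.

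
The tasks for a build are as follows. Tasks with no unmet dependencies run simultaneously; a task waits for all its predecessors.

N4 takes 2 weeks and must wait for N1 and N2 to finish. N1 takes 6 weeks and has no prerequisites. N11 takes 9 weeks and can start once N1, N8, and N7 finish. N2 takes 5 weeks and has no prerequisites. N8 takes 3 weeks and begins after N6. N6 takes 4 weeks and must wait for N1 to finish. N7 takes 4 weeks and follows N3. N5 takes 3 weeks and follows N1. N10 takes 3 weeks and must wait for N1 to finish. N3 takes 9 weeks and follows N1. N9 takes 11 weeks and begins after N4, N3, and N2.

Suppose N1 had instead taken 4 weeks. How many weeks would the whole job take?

Critical path before the change: N1→N3→N7→N11 = 6+9+4+9 = 28 giving 28 weeks.
N1 lies on that path, so at 4 weeks the path becomes 26 weeks.
That remains the longest chain; total 26 weeks.

26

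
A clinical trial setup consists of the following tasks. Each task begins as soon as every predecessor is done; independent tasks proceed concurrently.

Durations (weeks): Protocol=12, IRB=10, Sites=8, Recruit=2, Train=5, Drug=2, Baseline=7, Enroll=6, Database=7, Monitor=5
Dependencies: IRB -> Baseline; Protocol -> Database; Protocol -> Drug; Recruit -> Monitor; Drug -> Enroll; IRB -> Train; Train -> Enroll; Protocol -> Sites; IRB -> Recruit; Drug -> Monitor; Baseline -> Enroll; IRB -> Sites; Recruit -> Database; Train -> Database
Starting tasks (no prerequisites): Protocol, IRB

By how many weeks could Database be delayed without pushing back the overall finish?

1

IRB→Baseline→Enroll = 10+7+6 = 23 sets the makespan at 23 weeks.
The longest chain containing Database totals 22 weeks.
Float = 23 − 22 = 1.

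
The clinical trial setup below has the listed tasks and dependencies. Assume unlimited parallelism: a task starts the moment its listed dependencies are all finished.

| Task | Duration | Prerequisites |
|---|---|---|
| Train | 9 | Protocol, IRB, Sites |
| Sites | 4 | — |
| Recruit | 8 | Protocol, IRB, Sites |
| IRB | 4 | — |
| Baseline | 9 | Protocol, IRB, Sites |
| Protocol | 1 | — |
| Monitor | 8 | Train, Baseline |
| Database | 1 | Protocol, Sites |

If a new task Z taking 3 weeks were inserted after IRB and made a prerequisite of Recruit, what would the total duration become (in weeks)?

Originally the project takes 21 weeks.
With Z inserted, Recruit now waits for max(Protocol, IRB, Sites, Z).
New critical path: IRB→Train→Monitor = 4+9+8 = 21 ⇒ 21 weeks.

21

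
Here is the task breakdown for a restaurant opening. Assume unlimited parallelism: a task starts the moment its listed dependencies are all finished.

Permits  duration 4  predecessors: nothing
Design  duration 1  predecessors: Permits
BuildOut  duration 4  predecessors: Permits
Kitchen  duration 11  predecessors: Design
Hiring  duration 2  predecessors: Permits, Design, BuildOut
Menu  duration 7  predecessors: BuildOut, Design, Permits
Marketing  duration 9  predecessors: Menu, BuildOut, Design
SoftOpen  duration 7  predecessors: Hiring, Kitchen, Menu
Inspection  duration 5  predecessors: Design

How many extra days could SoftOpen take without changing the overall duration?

1

Critical path: Permits→BuildOut→Menu→Marketing = 4+4+7+9 = 24, so the finish is 24 days.
Longest path through SoftOpen: 23 days (earliest finish 23, latest finish 24).
So SoftOpen can slip 24 − 23 = 1 day.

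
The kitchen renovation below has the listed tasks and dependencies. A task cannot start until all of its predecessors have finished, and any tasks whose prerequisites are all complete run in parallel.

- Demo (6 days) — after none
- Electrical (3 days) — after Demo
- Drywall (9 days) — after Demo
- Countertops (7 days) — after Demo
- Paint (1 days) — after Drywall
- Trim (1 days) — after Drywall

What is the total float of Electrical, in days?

7

Critical path: Demo→Drywall→Paint = 6+9+1 = 16, so the finish is 16 days.
Electrical finishes as early as 9 and must finish by 16.
So Electrical can slip 16 − 9 = 7 days.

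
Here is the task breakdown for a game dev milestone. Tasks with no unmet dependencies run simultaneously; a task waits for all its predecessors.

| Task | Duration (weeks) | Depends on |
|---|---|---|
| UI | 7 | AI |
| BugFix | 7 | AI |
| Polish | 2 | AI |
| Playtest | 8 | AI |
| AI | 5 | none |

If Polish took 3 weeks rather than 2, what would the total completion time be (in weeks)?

13

Actual critical path: AI→Playtest = 5+8 = 13 ⇒ 13 weeks.
The longest path through Polish is only 7 weeks, so Polish has float 6.
No other chain overtakes it, so the finish is 13 weeks.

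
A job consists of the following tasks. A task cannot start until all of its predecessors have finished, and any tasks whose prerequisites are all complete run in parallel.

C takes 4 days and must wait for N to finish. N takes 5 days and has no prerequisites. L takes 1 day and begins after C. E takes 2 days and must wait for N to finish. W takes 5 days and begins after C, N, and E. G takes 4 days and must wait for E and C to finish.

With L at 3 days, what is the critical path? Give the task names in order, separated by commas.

N, C, W

As given, the longest chain is N→C→W = 5+4+5 = 14, so the finish is 14 days.
L has 4 days of float (longest path through it is 10).
That remains the longest chain; total 14 days.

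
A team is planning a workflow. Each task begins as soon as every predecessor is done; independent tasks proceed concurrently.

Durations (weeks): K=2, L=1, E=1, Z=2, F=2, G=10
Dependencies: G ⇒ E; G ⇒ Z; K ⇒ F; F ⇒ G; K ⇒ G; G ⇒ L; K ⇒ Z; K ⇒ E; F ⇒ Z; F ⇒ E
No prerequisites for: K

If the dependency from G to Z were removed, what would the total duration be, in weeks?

15

Original critical path: K→F→G→Z = 2+2+10+2 = 16 ⇒ 16 weeks.
Without G→Z, Z's earliest start moves from 14 to 4.
The longest chain is now K→F→G→L = 2+2+10+1 = 15, so the project takes 15 weeks.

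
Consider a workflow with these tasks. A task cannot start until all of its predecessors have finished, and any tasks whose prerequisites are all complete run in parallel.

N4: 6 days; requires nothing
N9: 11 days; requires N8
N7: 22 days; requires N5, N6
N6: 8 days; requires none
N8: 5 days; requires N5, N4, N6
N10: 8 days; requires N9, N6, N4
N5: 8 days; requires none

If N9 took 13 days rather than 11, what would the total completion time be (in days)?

34

Baseline: N5→N8→N9→N10 = 8+5+11+8 = 32 → 32 days.
Since N9 is critical, the +2 change carries straight to that chain (now 34 days).
The critical path is still N5→N8→N9→N10; finish is now 34 days.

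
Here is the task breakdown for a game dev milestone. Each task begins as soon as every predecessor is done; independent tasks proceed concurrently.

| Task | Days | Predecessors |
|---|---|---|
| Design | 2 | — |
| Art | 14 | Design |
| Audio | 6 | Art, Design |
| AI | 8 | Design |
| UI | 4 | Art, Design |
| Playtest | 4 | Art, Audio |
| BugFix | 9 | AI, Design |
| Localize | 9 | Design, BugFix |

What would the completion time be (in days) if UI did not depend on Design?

28

Before: longest chain Design→AI→BugFix→Localize = 2+8+9+9 = 28, finish 28.
Dropping Design→UI doesn't change UI's earliest start (16); another predecessor still binds.
After: Design→AI→BugFix→Localize = 2+8+9+9 = 28 → 28 days.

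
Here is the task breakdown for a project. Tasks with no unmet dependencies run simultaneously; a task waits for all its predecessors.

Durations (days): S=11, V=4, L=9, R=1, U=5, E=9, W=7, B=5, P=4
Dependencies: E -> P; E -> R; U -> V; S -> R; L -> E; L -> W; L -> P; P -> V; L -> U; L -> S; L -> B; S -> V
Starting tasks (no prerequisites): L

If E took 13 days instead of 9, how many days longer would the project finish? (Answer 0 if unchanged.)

Actual critical path: L→E→P→V = 9+9+4+4 = 26 ⇒ 26 days.
Since E is critical, the +4 change carries straight to that chain (now 30 days).
That remains the longest chain; total 30 days.
Change in finish: 30 − 26 = +4 days.

4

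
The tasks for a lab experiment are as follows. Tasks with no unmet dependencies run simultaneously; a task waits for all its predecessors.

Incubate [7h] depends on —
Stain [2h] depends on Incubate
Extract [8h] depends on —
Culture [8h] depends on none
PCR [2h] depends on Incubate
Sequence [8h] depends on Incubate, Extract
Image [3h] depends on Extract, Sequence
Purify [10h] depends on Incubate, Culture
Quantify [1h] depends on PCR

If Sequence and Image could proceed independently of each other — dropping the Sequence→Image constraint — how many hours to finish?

18

Before: longest chain Extract→Sequence→Image = 8+8+3 = 19, finish 19.
Without Sequence→Image, Image's earliest start moves from 16 to 8.
New critical path: Culture→Purify = 8+10 = 18 ⇒ 18 hours.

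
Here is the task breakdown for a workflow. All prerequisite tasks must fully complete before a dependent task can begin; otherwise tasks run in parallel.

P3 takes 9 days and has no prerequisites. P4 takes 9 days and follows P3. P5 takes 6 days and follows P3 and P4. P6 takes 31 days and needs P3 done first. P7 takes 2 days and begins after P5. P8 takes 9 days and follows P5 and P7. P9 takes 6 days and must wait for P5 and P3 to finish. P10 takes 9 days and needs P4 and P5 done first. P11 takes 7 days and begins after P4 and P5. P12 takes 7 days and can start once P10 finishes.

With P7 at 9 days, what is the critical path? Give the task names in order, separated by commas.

As given, the longest chain is P3→P4→P5→P10→P12 = 9+9+6+9+7 = 40, so the finish is 40 days.
P7 is off the critical path — its longest chain is 35 days, giving 5 of slack.
The binding chain switches to P3→P4→P5→P7→P8 = 9+9+6+9+9 = 42; finish 42 days.

P3, P4, P5, P7, P8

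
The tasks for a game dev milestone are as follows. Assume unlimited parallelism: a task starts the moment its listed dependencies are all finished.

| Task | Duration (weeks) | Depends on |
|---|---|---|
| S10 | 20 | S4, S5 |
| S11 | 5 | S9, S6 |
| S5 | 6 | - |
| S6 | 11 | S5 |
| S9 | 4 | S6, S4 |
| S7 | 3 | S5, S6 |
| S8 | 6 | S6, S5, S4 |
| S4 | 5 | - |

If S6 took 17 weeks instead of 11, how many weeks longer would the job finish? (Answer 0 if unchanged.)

6

The binding path is S5→S6→S9→S11 = 6+11+4+5 = 26; finish at 26 weeks.
S6 lies on that path, so at 17 weeks the path becomes 32 weeks.
That remains the longest chain; total 32 weeks.
Change in finish: 32 − 26 = +6 weeks.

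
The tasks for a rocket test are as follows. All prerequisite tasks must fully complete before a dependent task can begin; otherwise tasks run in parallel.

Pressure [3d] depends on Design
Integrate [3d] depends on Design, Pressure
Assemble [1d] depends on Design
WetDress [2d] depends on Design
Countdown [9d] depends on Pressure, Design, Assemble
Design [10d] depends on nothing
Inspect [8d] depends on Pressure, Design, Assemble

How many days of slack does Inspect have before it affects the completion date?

Critical path: Design→Pressure→Countdown = 10+3+9 = 22, so the finish is 22 days.
Inspect finishes as early as 21 and must finish by 22.
So Inspect can slip 22 − 21 = 1 day.

1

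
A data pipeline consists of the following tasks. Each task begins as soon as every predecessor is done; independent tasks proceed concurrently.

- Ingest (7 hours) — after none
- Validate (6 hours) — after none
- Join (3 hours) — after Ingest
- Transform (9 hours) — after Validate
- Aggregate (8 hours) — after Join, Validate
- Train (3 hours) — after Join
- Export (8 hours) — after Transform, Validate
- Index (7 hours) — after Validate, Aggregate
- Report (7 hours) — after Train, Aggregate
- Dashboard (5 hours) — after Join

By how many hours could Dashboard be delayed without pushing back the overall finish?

The longest chain is Ingest→Join→Aggregate→Index = 7+3+8+7 = 25; overall finish 25 hours.
The longest chain containing Dashboard totals 15 hours.
Float = 25 − 15 = 10.

10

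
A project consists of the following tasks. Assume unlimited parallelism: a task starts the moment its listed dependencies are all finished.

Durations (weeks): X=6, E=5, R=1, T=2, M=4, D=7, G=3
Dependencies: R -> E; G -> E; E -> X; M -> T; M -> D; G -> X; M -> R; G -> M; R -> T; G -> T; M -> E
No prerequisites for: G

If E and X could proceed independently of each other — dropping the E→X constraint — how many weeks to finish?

14

With the dependency in place, G→M→R→E→X = 3+4+1+5+6 = 19 sets the finish at 19 weeks.
Without E→X, X's earliest start moves from 13 to 3.
New critical path: G→M→D = 3+4+7 = 14 ⇒ 14 weeks.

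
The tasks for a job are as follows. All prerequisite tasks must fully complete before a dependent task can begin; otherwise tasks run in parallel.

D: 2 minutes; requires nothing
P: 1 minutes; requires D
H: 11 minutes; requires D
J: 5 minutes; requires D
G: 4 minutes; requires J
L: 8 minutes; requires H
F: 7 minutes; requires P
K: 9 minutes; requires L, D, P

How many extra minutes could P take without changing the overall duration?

Critical path: D→H→L→K = 2+11+8+9 = 30, so the finish is 30 minutes.
The longest chain containing P totals 12 minutes.
Slack of P = 20 − 2 = 18 minutes.

18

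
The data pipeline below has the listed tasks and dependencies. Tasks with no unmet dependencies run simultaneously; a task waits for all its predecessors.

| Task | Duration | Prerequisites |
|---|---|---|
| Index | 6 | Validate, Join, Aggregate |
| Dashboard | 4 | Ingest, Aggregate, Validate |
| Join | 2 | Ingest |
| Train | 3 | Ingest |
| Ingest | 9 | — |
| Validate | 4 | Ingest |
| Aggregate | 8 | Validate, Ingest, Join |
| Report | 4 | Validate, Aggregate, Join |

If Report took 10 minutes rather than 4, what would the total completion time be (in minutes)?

Actual critical path: Ingest→Validate→Aggregate→Index = 9+4+8+6 = 27 ⇒ 27 minutes.
Report is off the critical path — its longest chain is 25 minutes, giving 2 of slack.
New critical path: Ingest→Validate→Aggregate→Report = 9+4+8+10 = 31 ⇒ 31 minutes.

31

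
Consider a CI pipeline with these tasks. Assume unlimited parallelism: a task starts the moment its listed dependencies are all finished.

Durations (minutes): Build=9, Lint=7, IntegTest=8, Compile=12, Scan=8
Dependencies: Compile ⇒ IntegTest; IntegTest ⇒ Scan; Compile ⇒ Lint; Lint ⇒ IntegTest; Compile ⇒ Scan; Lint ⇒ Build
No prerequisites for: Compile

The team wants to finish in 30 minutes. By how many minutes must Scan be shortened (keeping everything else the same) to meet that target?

5

Current finish: 35 minutes; target: 30.
Scan is on every critical path, so each minute cut from Scan cuts the finish by one (this holds down to a finish of 28).
Need 35 − 30 = 5 minutes off Scan → Scan becomes 3 minutes, finish becomes 30.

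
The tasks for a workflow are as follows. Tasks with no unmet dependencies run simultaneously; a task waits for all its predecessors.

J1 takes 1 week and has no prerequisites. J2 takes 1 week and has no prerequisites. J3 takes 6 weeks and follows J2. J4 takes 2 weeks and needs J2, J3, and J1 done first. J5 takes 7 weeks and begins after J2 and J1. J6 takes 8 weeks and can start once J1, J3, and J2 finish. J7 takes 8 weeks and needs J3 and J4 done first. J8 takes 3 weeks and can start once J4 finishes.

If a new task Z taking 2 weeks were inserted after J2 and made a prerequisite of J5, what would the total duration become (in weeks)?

17

Originally the job takes 17 weeks.
With Z inserted, J5 now waits for max(J2, J1, Z).
New critical path: J2→J3→J4→J7 = 1+6+2+8 = 17 ⇒ 17 weeks.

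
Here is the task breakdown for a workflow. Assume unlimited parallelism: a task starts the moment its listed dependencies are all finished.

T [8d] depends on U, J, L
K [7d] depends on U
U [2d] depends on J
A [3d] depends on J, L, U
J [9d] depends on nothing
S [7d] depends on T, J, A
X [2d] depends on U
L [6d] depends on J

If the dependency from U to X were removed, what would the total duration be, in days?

30

Original critical path: J→L→T→S = 9+6+8+7 = 30 ⇒ 30 days.
Without U→X, X's earliest start moves from 11 to 0.
New critical path: J→L→T→S = 9+6+8+7 = 30 ⇒ 30 days.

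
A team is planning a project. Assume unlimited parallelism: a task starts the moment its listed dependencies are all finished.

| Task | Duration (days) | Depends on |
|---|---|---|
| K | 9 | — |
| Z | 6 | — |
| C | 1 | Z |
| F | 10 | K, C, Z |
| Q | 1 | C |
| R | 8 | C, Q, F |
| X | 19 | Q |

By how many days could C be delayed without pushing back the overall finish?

0

K→F→R = 9+10+8 = 27 sets the makespan at 27 days.
C finishes as early as 7 and must finish by 7.
So C can slip 7 − 7 = 0 days.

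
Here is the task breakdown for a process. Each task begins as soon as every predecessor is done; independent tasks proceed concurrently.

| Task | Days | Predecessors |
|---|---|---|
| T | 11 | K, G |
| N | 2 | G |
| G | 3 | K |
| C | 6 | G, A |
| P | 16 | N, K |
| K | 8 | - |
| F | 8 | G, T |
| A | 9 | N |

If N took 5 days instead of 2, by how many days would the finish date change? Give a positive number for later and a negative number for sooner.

Baseline: K→G→T→F = 8+3+11+8 = 30 → 30 days.
N is off the critical path — its longest chain is 29 days, giving 1 of slack.
New critical path: K→G→N→P = 8+3+5+16 = 32 ⇒ 32 days.
Change in finish: 32 − 30 = +2 days.

2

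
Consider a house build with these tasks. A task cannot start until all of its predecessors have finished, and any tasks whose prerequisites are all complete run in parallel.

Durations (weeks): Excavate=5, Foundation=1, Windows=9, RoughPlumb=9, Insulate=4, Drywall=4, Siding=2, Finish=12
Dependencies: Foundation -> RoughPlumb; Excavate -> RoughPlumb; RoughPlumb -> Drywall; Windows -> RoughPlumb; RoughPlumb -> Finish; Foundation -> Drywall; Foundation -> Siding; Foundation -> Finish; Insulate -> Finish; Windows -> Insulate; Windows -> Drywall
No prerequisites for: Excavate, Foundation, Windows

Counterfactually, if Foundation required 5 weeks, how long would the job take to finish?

Actual critical path: Windows→RoughPlumb→Finish = 9+9+12 = 30 ⇒ 30 weeks.
Foundation has 8 weeks of float (longest path through it is 22).
The critical path is still Windows→RoughPlumb→Finish; finish is now 30 weeks.

30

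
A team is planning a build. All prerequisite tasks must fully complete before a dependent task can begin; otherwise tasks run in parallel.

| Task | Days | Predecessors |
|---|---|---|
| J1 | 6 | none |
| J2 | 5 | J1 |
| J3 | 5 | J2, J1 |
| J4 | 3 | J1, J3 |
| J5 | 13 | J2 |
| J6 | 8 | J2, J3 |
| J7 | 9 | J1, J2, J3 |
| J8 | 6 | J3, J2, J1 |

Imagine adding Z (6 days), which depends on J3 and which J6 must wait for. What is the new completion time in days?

30

Originally the schedule takes 25 days.
With Z inserted, J6 now waits for max(J2, J3, Z).
New critical path: J1→J2→J3→Z→J6 = 6+5+5+6+8 = 30 ⇒ 30 days.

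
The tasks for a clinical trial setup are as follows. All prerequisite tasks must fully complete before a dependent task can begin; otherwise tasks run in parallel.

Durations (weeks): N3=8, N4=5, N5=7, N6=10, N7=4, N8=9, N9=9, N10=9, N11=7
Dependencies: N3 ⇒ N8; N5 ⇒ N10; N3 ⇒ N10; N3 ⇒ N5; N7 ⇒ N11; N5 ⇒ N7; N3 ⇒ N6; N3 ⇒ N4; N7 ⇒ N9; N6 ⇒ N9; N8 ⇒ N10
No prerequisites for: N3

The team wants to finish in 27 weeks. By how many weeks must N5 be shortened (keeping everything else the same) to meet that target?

Current finish: 28 weeks; target: 27.
N5 is on every critical path, so each week cut from N5 cuts the finish by one (this holds down to a finish of 27).
Need 28 − 27 = 1 week off N5 → N5 becomes 6 weeks, finish becomes 27.

1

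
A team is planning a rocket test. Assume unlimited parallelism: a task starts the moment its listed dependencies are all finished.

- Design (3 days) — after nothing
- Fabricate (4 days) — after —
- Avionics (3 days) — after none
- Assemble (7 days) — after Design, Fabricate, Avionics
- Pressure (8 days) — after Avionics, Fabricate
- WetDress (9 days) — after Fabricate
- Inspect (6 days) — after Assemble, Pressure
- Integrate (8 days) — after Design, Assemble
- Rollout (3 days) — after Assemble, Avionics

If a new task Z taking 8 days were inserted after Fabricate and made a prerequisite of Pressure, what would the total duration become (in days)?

26

Originally the schedule takes 19 days.
With Z inserted, Pressure now waits for max(Avionics, Fabricate, Z).
New critical path: Fabricate→Z→Pressure→Inspect = 4+8+8+6 = 26 ⇒ 26 days.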